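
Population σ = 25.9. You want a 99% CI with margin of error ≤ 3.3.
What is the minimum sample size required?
n ≥ 409

For margin E ≤ 3.3:
n ≥ (z* · σ / E)²
n ≥ (2.576 · 25.9 / 3.3)²
n ≥ 408.76

Minimum n = 409 (rounding up)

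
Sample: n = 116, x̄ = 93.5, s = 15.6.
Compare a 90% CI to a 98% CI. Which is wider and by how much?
98% CI is wider by 2.03

df = 115
90% CI: t* = 1.658, (91.10, 95.90), width = 2 · t* · s/√n = 4.80
98% CI: t* = 2.359, (90.08, 96.92), width = 2 · t* · s/√n = 6.83

The 98% CI is wider by 6.83 - 4.80 = 2.03.
Higher confidence requires a wider interval.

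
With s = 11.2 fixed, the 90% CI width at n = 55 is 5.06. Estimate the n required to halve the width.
n ≈ 220

CI width ∝ 1/√n
To reduce width by factor 2, need √n to grow by 2 → need 2² = 4 times as many samples.

Current: n = 55, width = 5.06
New: n = 220, width ≈ 2.49

Width reduced by factor of 5.06/2.49 = 2.03.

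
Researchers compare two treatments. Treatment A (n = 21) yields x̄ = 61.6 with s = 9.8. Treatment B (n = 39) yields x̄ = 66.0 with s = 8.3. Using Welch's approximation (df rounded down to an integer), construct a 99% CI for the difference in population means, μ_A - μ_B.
(-11.26, 2.46)

Difference: x̄₁ - x̄₂ = -4.40
SE = √(s₁²/n₁ + s₂²/n₂) = √(9.8²/21 + 8.3²/39) = 2.5179
df = 35.64 → 35 (Welch–Satterthwaite, rounded down)
t* = 2.724

CI: -4.40 ± 2.724 · 2.5179 = -4.40 ± 6.86 = (-11.26, 2.46)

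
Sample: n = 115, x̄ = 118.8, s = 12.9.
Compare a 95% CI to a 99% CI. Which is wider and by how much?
99% CI is wider by 1.53

df = 114
95% CI: t* = 1.981, (116.42, 121.18), width = 2 · t* · s/√n = 4.77
99% CI: t* = 2.620, (115.65, 121.95), width = 2 · t* · s/√n = 6.30

The 99% CI is wider by 6.30 - 4.77 = 1.53.
Higher confidence requires a wider interval.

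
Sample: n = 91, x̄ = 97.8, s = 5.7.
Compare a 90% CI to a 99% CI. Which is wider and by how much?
99% CI is wider by 1.16

df = 90
90% CI: t* = 1.662, (96.81, 98.79), width = 2 · t* · s/√n = 1.99
99% CI: t* = 2.632, (96.23, 99.37), width = 2 · t* · s/√n = 3.15

The 99% CI is wider by 3.15 - 1.99 = 1.16.
Higher confidence requires a wider interval.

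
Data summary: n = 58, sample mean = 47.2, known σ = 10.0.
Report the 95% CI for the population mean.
(44.63, 49.77)

z-interval (σ known):
z* = 1.960 for 95% confidence

Margin of error = z* · σ/√n = 1.960 · 10.0/√58 = 2.57

CI: (47.2 - 2.57, 47.2 + 2.57) = (44.63, 49.77)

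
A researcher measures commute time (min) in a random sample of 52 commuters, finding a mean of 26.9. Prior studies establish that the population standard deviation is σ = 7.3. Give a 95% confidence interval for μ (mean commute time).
(24.92, 28.88)

z-interval (σ known):
z* = 1.960 for 95% confidence

Margin of error = z* · σ/√n = 1.960 · 7.3/√52 = 1.98

CI: (26.9 - 1.98, 26.9 + 1.98) = (24.92, 28.88)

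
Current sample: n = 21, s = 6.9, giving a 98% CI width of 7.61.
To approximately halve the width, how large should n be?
n ≈ 84

CI width ∝ 1/√n
To reduce width by factor 2, need √n to grow by 2 → need 2² = 4 times as many samples.

Current: n = 21, width = 7.61
New: n = 84, width ≈ 3.57

Width reduced by factor of 7.61/3.57 = 2.13.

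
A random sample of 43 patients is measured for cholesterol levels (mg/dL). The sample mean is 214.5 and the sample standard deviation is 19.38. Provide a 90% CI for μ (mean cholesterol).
(209.53, 219.47)

t-interval (σ unknown):
df = n - 1 = 42
t* = 1.682 for 90% confidence

Margin of error = t* · s/√n = 1.682 · 19.38/√43 = 4.97

CI: (209.53, 219.47)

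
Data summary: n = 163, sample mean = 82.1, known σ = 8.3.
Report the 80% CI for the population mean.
(81.27, 82.93)

z-interval (σ known):
z* = 1.282 for 80% confidence

Margin of error = z* · σ/√n = 1.282 · 8.3/√163 = 0.83

CI: (82.1 - 0.83, 82.1 + 0.83) = (81.27, 82.93)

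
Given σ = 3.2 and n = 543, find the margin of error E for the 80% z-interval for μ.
Margin of error = 0.18

Margin of error = z* · σ/√n
= 1.282 · 3.2/√543
= 1.282 · 3.2/23.3024
= 0.18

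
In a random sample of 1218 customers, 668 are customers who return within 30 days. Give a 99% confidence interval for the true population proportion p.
(0.512, 0.585)

Proportion CI:
p̂ = 668/1218 = 0.54844
SE = √(p̂(1-p̂)/n) = √(0.54844 · 0.45156 / 1218) = 0.01426

z* = 2.576
Margin = z* · SE = 2.576 · 0.01426 = 0.0367

CI: 0.54844 ± 0.0367 = (0.512, 0.585)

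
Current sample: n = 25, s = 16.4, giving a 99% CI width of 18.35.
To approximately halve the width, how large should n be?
n ≈ 100

CI width ∝ 1/√n
To reduce width by factor 2, need √n to grow by 2 → need 2² = 4 times as many samples.

Current: n = 25, width = 18.35
New: n = 100, width ≈ 8.61

Width reduced by factor of 18.35/8.61 = 2.13.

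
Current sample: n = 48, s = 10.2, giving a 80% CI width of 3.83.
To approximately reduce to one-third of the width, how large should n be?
n ≈ 432

CI width ∝ 1/√n
To reduce width by factor 3, need √n to grow by 3 → need 3² = 9 times as many samples.

Current: n = 48, width = 3.83
New: n = 432, width ≈ 1.26

Width reduced by factor of 3.83/1.26 = 3.04.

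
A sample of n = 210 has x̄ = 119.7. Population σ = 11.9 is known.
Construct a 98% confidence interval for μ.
(117.79, 121.61)

z-interval (σ known):
z* = 2.326 for 98% confidence

Margin of error = z* · σ/√n = 2.326 · 11.9/√210 = 1.91

CI: (119.7 - 1.91, 119.7 + 1.91) = (117.79, 121.61)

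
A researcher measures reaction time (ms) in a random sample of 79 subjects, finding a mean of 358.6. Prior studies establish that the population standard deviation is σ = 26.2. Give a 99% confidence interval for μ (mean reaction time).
(351.01, 366.19)

z-interval (σ known):
z* = 2.576 for 99% confidence

Margin of error = z* · σ/√n = 2.576 · 26.2/√79 = 7.59

CI: (358.6 - 7.59, 358.6 + 7.59) = (351.01, 366.19)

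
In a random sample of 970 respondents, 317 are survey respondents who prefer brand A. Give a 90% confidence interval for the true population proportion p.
(0.302, 0.352)

Proportion CI:
p̂ = 317/970 = 0.32680
SE = √(p̂(1-p̂)/n) = √(0.32680 · 0.67320 / 970) = 0.01506

z* = 1.645
Margin = z* · SE = 1.645 · 0.01506 = 0.0248

CI: 0.32680 ± 0.0248 = (0.302, 0.352)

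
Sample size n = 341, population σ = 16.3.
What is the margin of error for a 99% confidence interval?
Margin of error = 2.27

Margin of error = z* · σ/√n
= 2.576 · 16.3/√341
= 2.576 · 16.3/18.4662
= 2.27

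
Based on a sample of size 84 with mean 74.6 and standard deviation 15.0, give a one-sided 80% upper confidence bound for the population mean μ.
μ ≤ 75.98

Upper bound (one-sided):
t* = 0.846 (one-sided for 80%)
Upper bound = x̄ + t* · s/√n = 74.6 + 0.846 · 15.0/√84 = 75.98

We are 80% confident that μ ≤ 75.98.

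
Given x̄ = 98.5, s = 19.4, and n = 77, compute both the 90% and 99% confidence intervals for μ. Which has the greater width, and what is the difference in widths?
99% CI is wider by 4.32

df = 76
90% CI: t* = 1.665, (94.82, 102.18), width = 2 · t* · s/√n = 7.36
99% CI: t* = 2.642, (92.66, 104.34), width = 2 · t* · s/√n = 11.68

The 99% CI is wider by 11.68 - 7.36 = 4.32.
Higher confidence requires a wider interval.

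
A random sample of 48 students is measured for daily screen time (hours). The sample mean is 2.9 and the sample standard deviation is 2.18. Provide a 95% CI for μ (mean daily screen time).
(2.27, 3.53)

t-interval (σ unknown):
df = n - 1 = 47
t* = 2.012 for 95% confidence

Margin of error = t* · s/√n = 2.012 · 2.18/√48 = 0.63

CI: (2.27, 3.53)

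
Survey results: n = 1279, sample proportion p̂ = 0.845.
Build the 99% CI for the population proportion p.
(0.819, 0.871)

Proportion CI:
SE = √(p̂(1-p̂)/n) = √(0.845 · 0.155 / 1279) = 0.01012

z* = 2.576
Margin = z* · SE = 2.576 · 0.01012 = 0.0261

CI: 0.845 ± 0.0261 = (0.819, 0.871)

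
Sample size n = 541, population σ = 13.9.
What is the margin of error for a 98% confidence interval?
Margin of error = 1.39

Margin of error = z* · σ/√n
= 2.326 · 13.9/√541
= 2.326 · 13.9/23.2594
= 1.39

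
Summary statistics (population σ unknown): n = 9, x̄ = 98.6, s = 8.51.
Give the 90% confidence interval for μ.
(93.32, 103.88)

t-interval (σ unknown):
df = n - 1 = 8
t* = 1.860 for 90% confidence

Margin of error = t* · s/√n = 1.860 · 8.51/√9 = 5.28

CI: (93.32, 103.88)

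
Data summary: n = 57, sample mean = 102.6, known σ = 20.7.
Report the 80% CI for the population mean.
(99.09, 106.11)

z-interval (σ known):
z* = 1.282 for 80% confidence

Margin of error = z* · σ/√n = 1.282 · 20.7/√57 = 3.51

CI: (102.6 - 3.51, 102.6 + 3.51) = (99.09, 106.11)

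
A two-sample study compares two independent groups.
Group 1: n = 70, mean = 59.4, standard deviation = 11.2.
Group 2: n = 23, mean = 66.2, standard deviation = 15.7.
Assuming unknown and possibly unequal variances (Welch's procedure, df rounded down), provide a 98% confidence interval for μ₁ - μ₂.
(-15.51, 1.91)

Difference: x̄₁ - x̄₂ = -6.80
SE = √(s₁²/n₁ + s₂²/n₂) = √(11.2²/70 + 15.7²/23) = 3.5368
df = 29.71 → 29 (Welch–Satterthwaite, rounded down)
t* = 2.462

CI: -6.80 ± 2.462 · 3.5368 = -6.80 ± 8.71 = (-15.51, 1.91)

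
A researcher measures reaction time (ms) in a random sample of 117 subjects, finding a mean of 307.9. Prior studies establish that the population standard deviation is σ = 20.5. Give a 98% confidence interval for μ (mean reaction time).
(303.49, 312.31)

z-interval (σ known):
z* = 2.326 for 98% confidence

Margin of error = z* · σ/√n = 2.326 · 20.5/√117 = 4.41

CI: (307.9 - 4.41, 307.9 + 4.41) = (303.49, 312.31)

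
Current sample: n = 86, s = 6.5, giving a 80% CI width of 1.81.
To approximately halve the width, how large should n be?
n ≈ 344

CI width ∝ 1/√n
To reduce width by factor 2, need √n to grow by 2 → need 2² = 4 times as many samples.

Current: n = 86, width = 1.81
New: n = 344, width ≈ 0.90

Width reduced by factor of 1.81/0.90 = 2.01.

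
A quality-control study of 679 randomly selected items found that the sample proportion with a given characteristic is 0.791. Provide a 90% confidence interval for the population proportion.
(0.765, 0.817)

Proportion CI:
SE = √(p̂(1-p̂)/n) = √(0.791 · 0.209 / 679) = 0.01560

z* = 1.645
Margin = z* · SE = 1.645 · 0.01560 = 0.0257

CI: 0.791 ± 0.0257 = (0.765, 0.817)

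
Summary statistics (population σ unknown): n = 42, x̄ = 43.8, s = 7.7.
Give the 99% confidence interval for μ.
(40.59, 47.01)

t-interval (σ unknown):
df = n - 1 = 41
t* = 2.701 for 99% confidence

Margin of error = t* · s/√n = 2.701 · 7.7/√42 = 3.21

CI: (40.59, 47.01)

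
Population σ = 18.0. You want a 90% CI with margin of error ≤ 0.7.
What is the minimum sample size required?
n ≥ 1790

For margin E ≤ 0.7:
n ≥ (z* · σ / E)²
n ≥ (1.645 · 18.0 / 0.7)²
n ≥ 1789.29

Minimum n = 1790 (rounding up)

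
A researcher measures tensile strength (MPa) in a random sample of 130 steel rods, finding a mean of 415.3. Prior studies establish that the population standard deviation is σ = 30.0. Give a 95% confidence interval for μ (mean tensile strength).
(410.14, 420.46)

z-interval (σ known):
z* = 1.960 for 95% confidence

Margin of error = z* · σ/√n = 1.960 · 30.0/√130 = 5.16

CI: (415.3 - 5.16, 415.3 + 5.16) = (410.14, 420.46)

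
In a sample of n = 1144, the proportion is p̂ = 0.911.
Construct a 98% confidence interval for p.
(0.891, 0.931)

Proportion CI:
SE = √(p̂(1-p̂)/n) = √(0.911 · 0.089 / 1144) = 0.00842

z* = 2.326
Margin = z* · SE = 2.326 · 0.00842 = 0.0196

CI: 0.911 ± 0.0196 = (0.891, 0.931)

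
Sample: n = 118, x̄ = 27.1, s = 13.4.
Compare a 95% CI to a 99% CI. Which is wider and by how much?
99% CI is wider by 1.58

df = 117
95% CI: t* = 1.980, (24.66, 29.54), width = 2 · t* · s/√n = 4.88
99% CI: t* = 2.619, (23.87, 30.33), width = 2 · t* · s/√n = 6.46

The 99% CI is wider by 6.46 - 4.88 = 1.58.
Higher confidence requires a wider interval.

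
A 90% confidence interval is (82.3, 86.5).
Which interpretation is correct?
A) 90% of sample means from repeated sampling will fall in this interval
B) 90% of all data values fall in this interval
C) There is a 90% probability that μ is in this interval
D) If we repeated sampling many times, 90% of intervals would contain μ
D

A) Wrong — coverage applies to intervals containing μ, not to future x̄ values.
B) Wrong — a CI is about the parameter μ, not individual data values.
C) Wrong — μ is fixed; the randomness lives in the interval, not in μ.
D) Correct — this is the frequentist long-run coverage interpretation.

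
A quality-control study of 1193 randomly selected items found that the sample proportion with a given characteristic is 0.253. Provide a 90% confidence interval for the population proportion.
(0.232, 0.274)

Proportion CI:
SE = √(p̂(1-p̂)/n) = √(0.253 · 0.747 / 1193) = 0.01259

z* = 1.645
Margin = z* · SE = 1.645 · 0.01259 = 0.0207

CI: 0.253 ± 0.0207 = (0.232, 0.274)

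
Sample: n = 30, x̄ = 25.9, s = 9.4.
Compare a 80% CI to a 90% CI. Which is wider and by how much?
90% CI is wider by 1.33

df = 29
80% CI: t* = 1.311, (23.65, 28.15), width = 2 · t* · s/√n = 4.50
90% CI: t* = 1.699, (22.98, 28.82), width = 2 · t* · s/√n = 5.83

The 90% CI is wider by 5.83 - 4.50 = 1.33.
Higher confidence requires a wider interval.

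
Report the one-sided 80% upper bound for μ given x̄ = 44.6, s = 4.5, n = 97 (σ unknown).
μ ≤ 44.99

Upper bound (one-sided):
t* = 0.845 (one-sided for 80%)
Upper bound = x̄ + t* · s/√n = 44.6 + 0.845 · 4.5/√97 = 44.99

We are 80% confident that μ ≤ 44.99.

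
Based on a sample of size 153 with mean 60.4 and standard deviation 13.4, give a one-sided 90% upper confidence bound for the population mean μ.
μ ≤ 61.79

Upper bound (one-sided):
t* = 1.287 (one-sided for 90%)
Upper bound = x̄ + t* · s/√n = 60.4 + 1.287 · 13.4/√153 = 61.79

We are 90% confident that μ ≤ 61.79.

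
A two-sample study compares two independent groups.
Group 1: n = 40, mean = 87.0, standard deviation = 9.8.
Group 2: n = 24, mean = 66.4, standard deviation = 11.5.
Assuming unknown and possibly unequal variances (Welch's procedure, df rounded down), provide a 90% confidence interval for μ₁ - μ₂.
(15.87, 25.33)

Difference: x̄₁ - x̄₂ = 20.60
SE = √(s₁²/n₁ + s₂²/n₂) = √(9.8²/40 + 11.5²/24) = 2.8127
df = 42.64 → 42 (Welch–Satterthwaite, rounded down)
t* = 1.682

CI: 20.60 ± 1.682 · 2.8127 = 20.60 ± 4.73 = (15.87, 25.33)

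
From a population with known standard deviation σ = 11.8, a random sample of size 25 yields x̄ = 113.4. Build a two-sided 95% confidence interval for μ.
(108.77, 118.03)

z-interval (σ known):
z* = 1.960 for 95% confidence

Margin of error = z* · σ/√n = 1.960 · 11.8/√25 = 4.63

CI: (113.4 - 4.63, 113.4 + 4.63) = (108.77, 118.03)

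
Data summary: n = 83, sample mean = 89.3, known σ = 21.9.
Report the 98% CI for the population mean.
(83.71, 94.89)

z-interval (σ known):
z* = 2.326 for 98% confidence

Margin of error = z* · σ/√n = 2.326 · 21.9/√83 = 5.59

CI: (89.3 - 5.59, 89.3 + 5.59) = (83.71, 94.89)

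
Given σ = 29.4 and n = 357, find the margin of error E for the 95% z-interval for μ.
Margin of error = 3.05

Margin of error = z* · σ/√n
= 1.960 · 29.4/√357
= 1.960 · 29.4/18.8944
= 3.05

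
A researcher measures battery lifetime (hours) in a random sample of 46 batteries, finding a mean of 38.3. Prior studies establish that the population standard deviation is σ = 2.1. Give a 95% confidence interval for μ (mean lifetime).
(37.69, 38.91)

z-interval (σ known):
z* = 1.960 for 95% confidence

Margin of error = z* · σ/√n = 1.960 · 2.1/√46 = 0.61

CI: (38.3 - 0.61, 38.3 + 0.61) = (37.69, 38.91)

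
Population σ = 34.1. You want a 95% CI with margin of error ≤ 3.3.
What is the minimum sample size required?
n ≥ 411

For margin E ≤ 3.3:
n ≥ (z* · σ / E)²
n ≥ (1.960 · 34.1 / 3.3)²
n ≥ 410.20

Minimum n = 411 (rounding up)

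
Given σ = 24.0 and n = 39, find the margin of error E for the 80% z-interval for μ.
Margin of error = 4.93

Margin of error = z* · σ/√n
= 1.282 · 24.0/√39
= 1.282 · 24.0/6.2450
= 4.93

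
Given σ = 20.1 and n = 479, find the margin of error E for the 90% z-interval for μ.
Margin of error = 1.51

Margin of error = z* · σ/√n
= 1.645 · 20.1/√479
= 1.645 · 20.1/21.8861
= 1.51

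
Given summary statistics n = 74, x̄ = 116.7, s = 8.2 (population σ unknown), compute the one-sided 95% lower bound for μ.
μ ≥ 115.11

Lower bound (one-sided):
t* = 1.666 (one-sided for 95%)
Lower bound = x̄ - t* · s/√n = 116.7 - 1.666 · 8.2/√74 = 115.11

We are 95% confident that μ ≥ 115.11.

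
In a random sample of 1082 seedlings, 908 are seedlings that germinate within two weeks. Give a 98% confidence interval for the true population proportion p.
(0.813, 0.865)

Proportion CI:
p̂ = 908/1082 = 0.83919
SE = √(p̂(1-p̂)/n) = √(0.83919 · 0.16081 / 1082) = 0.01117

z* = 2.326
Margin = z* · SE = 2.326 · 0.01117 = 0.0260

CI: 0.83919 ± 0.0260 = (0.813, 0.865)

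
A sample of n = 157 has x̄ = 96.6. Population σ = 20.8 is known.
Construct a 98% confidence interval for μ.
(92.74, 100.46)

z-interval (σ known):
z* = 2.326 for 98% confidence

Margin of error = z* · σ/√n = 2.326 · 20.8/√157 = 3.86

CI: (96.6 - 3.86, 96.6 + 3.86) = (92.74, 100.46)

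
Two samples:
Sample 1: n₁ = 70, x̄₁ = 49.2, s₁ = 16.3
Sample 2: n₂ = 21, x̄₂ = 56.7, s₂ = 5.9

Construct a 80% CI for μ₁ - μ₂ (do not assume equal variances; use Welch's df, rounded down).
(-10.52, -4.48)

Difference: x̄₁ - x̄₂ = -7.50
SE = √(s₁²/n₁ + s₂²/n₂) = √(16.3²/70 + 5.9²/21) = 2.3352
df = 85.90 → 85 (Welch–Satterthwaite, rounded down)
t* = 1.292

CI: -7.50 ± 1.292 · 2.3352 = -7.50 ± 3.02 = (-10.52, -4.48)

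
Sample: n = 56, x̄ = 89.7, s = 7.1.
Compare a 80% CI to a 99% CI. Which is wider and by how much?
99% CI is wider by 2.60

df = 55
80% CI: t* = 1.297, (88.47, 90.93), width = 2 · t* · s/√n = 2.46
99% CI: t* = 2.668, (87.17, 92.23), width = 2 · t* · s/√n = 5.06

The 99% CI is wider by 5.06 - 2.46 = 2.60.
Higher confidence requires a wider interval.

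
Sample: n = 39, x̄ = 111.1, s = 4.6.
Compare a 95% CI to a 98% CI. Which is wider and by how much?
98% CI is wider by 0.60

df = 38
95% CI: t* = 2.024, (109.61, 112.59), width = 2 · t* · s/√n = 2.98
98% CI: t* = 2.429, (109.31, 112.89), width = 2 · t* · s/√n = 3.58

The 98% CI is wider by 3.58 - 2.98 = 0.60.
Higher confidence requires a wider interval.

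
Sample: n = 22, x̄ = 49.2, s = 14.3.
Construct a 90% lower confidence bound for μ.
μ ≥ 45.17

Lower bound (one-sided):
t* = 1.323 (one-sided for 90%)
Lower bound = x̄ - t* · s/√n = 49.2 - 1.323 · 14.3/√22 = 45.17

We are 90% confident that μ ≥ 45.17.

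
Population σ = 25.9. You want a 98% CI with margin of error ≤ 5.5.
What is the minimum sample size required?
n ≥ 120

For margin E ≤ 5.5:
n ≥ (z* · σ / E)²
n ≥ (2.326 · 25.9 / 5.5)²
n ≥ 119.98

Minimum n = 120 (rounding up)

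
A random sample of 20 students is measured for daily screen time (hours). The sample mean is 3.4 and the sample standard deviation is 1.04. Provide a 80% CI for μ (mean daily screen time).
(3.09, 3.71)

t-interval (σ unknown):
df = n - 1 = 19
t* = 1.328 for 80% confidence

Margin of error = t* · s/√n = 1.328 · 1.04/√20 = 0.31

CI: (3.09, 3.71)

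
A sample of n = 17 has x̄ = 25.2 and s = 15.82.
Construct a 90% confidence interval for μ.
(18.50, 31.90)

t-interval (σ unknown):
df = n - 1 = 16
t* = 1.746 for 90% confidence

Margin of error = t* · s/√n = 1.746 · 15.82/√17 = 6.70

CI: (18.50, 31.90)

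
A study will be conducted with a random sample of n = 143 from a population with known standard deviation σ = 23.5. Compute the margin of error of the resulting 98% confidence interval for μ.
Margin of error = 4.57

Margin of error = z* · σ/√n
= 2.326 · 23.5/√143
= 2.326 · 23.5/11.9583
= 4.57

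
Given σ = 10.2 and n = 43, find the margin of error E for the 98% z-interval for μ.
Margin of error = 3.62

Margin of error = z* · σ/√n
= 2.326 · 10.2/√43
= 2.326 · 10.2/6.5574
= 3.62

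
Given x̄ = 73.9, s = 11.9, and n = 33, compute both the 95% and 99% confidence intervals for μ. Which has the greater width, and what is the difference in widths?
99% CI is wider by 2.90

df = 32
95% CI: t* = 2.037, (69.68, 78.12), width = 2 · t* · s/√n = 8.44
99% CI: t* = 2.738, (68.23, 79.57), width = 2 · t* · s/√n = 11.34

The 99% CI is wider by 11.34 - 8.44 = 2.90.
Higher confidence requires a wider interval.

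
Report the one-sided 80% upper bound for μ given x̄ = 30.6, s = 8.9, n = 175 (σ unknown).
μ ≤ 31.17

Upper bound (one-sided):
t* = 0.844 (one-sided for 80%)
Upper bound = x̄ + t* · s/√n = 30.6 + 0.844 · 8.9/√175 = 31.17

We are 80% confident that μ ≤ 31.17.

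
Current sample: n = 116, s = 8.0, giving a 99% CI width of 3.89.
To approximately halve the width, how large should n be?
n ≈ 464

CI width ∝ 1/√n
To reduce width by factor 2, need √n to grow by 2 → need 2² = 4 times as many samples.

Current: n = 116, width = 3.89
New: n = 464, width ≈ 1.92

Width reduced by factor of 3.89/1.92 = 2.03.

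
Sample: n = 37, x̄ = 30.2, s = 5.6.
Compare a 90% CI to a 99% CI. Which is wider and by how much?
99% CI is wider by 1.90

df = 36
90% CI: t* = 1.688, (28.65, 31.75), width = 2 · t* · s/√n = 3.11
99% CI: t* = 2.719, (27.70, 32.70), width = 2 · t* · s/√n = 5.01

The 99% CI is wider by 5.01 - 3.11 = 1.90.
Higher confidence requires a wider interval.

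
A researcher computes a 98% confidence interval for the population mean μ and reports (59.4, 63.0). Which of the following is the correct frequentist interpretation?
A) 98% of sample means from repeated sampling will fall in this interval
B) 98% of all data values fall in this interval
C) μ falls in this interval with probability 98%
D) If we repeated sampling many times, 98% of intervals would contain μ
D

A) Wrong — coverage applies to intervals containing μ, not to future x̄ values.
B) Wrong — a CI is about the parameter μ, not individual data values.
C) Wrong — μ is fixed; the randomness lives in the interval, not in μ.
D) Correct — this is the frequentist long-run coverage interpretation.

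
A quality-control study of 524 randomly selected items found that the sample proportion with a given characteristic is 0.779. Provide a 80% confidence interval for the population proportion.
(0.756, 0.802)

Proportion CI:
SE = √(p̂(1-p̂)/n) = √(0.779 · 0.221 / 524) = 0.01813

z* = 1.282
Margin = z* · SE = 1.282 · 0.01813 = 0.0232

CI: 0.779 ± 0.0232 = (0.756, 0.802)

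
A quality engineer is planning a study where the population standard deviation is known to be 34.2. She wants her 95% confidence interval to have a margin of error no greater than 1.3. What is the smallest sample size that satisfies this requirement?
n ≥ 2659

For margin E ≤ 1.3:
n ≥ (z* · σ / E)²
n ≥ (1.960 · 34.2 / 1.3)²
n ≥ 2658.75

Minimum n = 2659 (rounding up)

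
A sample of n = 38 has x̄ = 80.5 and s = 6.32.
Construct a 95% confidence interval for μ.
(78.42, 82.58)

t-interval (σ unknown):
df = n - 1 = 37
t* = 2.026 for 95% confidence

Margin of error = t* · s/√n = 2.026 · 6.32/√38 = 2.08

CI: (78.42, 82.58)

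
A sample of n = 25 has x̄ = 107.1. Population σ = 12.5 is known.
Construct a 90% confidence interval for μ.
(102.99, 111.21)

z-interval (σ known):
z* = 1.645 for 90% confidence

Margin of error = z* · σ/√n = 1.645 · 12.5/√25 = 4.11

CI: (107.1 - 4.11, 107.1 + 4.11) = (102.99, 111.21)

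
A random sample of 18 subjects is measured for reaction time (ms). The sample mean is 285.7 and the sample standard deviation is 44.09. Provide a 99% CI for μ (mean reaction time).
(255.58, 315.82)

t-interval (σ unknown):
df = n - 1 = 17
t* = 2.898 for 99% confidence

Margin of error = t* · s/√n = 2.898 · 44.09/√18 = 30.12

CI: (255.58, 315.82)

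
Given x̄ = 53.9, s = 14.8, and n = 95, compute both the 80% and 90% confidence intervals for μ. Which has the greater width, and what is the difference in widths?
90% CI is wider by 1.12

df = 94
80% CI: t* = 1.291, (51.94, 55.86), width = 2 · t* · s/√n = 3.92
90% CI: t* = 1.661, (51.38, 56.42), width = 2 · t* · s/√n = 5.04

The 90% CI is wider by 5.04 - 3.92 = 1.12.
Higher confidence requires a wider interval.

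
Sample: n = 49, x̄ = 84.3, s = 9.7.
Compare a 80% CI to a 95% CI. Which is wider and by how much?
95% CI is wider by 1.97

df = 48
80% CI: t* = 1.299, (82.50, 86.10), width = 2 · t* · s/√n = 3.60
95% CI: t* = 2.011, (81.51, 87.09), width = 2 · t* · s/√n = 5.57

The 95% CI is wider by 5.57 - 3.60 = 1.97.
Higher confidence requires a wider interval.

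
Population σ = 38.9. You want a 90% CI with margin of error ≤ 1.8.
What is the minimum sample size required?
n ≥ 1264

For margin E ≤ 1.8:
n ≥ (z* · σ / E)²
n ≥ (1.645 · 38.9 / 1.8)²
n ≥ 1263.82

Minimum n = 1264 (rounding up)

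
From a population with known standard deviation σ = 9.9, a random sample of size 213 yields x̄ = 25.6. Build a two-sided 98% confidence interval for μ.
(24.02, 27.18)

z-interval (σ known):
z* = 2.326 for 98% confidence

Margin of error = z* · σ/√n = 2.326 · 9.9/√213 = 1.58

CI: (25.6 - 1.58, 25.6 + 1.58) = (24.02, 27.18)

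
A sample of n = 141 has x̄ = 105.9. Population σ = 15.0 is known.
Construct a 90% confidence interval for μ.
(103.82, 107.98)

z-interval (σ known):
z* = 1.645 for 90% confidence

Margin of error = z* · σ/√n = 1.645 · 15.0/√141 = 2.08

CI: (105.9 - 2.08, 105.9 + 2.08) = (103.82, 107.98)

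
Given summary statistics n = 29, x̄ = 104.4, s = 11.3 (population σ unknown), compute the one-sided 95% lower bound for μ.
μ ≥ 100.83

Lower bound (one-sided):
t* = 1.701 (one-sided for 95%)
Lower bound = x̄ - t* · s/√n = 104.4 - 1.701 · 11.3/√29 = 100.83

We are 95% confident that μ ≥ 100.83.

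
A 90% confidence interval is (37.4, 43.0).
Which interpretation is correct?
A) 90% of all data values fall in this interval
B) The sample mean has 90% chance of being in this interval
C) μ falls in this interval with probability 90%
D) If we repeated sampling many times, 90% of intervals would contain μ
D

A) Wrong — a CI is about the parameter μ, not individual data values.
B) Wrong — x̄ is observed and sits in the interval by construction.
C) Wrong — μ is fixed; the randomness lives in the interval, not in μ.
D) Correct — this is the frequentist long-run coverage interpretation.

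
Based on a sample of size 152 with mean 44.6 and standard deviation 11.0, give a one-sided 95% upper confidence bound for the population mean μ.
μ ≤ 46.08

Upper bound (one-sided):
t* = 1.655 (one-sided for 95%)
Upper bound = x̄ + t* · s/√n = 44.6 + 1.655 · 11.0/√152 = 46.08

We are 95% confident that μ ≤ 46.08.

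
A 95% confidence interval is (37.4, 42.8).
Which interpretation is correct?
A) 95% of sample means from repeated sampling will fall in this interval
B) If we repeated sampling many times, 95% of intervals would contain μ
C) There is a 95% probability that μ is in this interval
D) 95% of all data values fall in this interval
B

A) Wrong — coverage applies to intervals containing μ, not to future x̄ values.
B) Correct — this is the frequentist long-run coverage interpretation.
C) Wrong — μ is fixed; the randomness lives in the interval, not in μ.
D) Wrong — a CI is about the parameter μ, not individual data values.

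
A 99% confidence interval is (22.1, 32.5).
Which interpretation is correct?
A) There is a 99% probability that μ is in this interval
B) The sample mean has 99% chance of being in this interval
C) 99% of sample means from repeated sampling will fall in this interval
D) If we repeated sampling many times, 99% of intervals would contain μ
D

A) Wrong — μ is fixed; the randomness lives in the interval, not in μ.
B) Wrong — x̄ is observed and sits in the interval by construction.
C) Wrong — coverage applies to intervals containing μ, not to future x̄ values.
D) Correct — this is the frequentist long-run coverage interpretation.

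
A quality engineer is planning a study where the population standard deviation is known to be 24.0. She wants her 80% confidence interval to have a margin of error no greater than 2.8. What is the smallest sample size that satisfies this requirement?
n ≥ 121

For margin E ≤ 2.8:
n ≥ (z* · σ / E)²
n ≥ (1.282 · 24.0 / 2.8)²
n ≥ 120.75

Minimum n = 121 (rounding up)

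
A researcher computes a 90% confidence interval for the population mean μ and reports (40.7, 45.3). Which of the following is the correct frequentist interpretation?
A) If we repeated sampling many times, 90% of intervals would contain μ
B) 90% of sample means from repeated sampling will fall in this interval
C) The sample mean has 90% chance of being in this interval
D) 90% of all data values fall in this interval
A

A) Correct — this is the frequentist long-run coverage interpretation.
B) Wrong — coverage applies to intervals containing μ, not to future x̄ values.
C) Wrong — x̄ is observed and sits in the interval by construction.
D) Wrong — a CI is about the parameter μ, not individual data values.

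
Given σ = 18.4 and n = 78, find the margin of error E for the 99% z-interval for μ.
Margin of error = 5.37

Margin of error = z* · σ/√n
= 2.576 · 18.4/√78
= 2.576 · 18.4/8.8318
= 5.37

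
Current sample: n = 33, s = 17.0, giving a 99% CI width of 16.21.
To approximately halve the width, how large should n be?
n ≈ 132

CI width ∝ 1/√n
To reduce width by factor 2, need √n to grow by 2 → need 2² = 4 times as many samples.

Current: n = 33, width = 16.21
New: n = 132, width ≈ 7.74

Width reduced by factor of 16.21/7.74 = 2.09.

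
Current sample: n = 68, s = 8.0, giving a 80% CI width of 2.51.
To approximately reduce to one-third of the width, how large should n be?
n ≈ 612

CI width ∝ 1/√n
To reduce width by factor 3, need √n to grow by 3 → need 3² = 9 times as many samples.

Current: n = 68, width = 2.51
New: n = 612, width ≈ 0.83

Width reduced by factor of 2.51/0.83 = 3.02.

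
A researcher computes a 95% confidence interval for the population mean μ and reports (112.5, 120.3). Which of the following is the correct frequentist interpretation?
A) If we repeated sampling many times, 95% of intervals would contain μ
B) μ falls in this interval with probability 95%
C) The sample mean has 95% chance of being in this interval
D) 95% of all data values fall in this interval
A

A) Correct — this is the frequentist long-run coverage interpretation.
B) Wrong — μ is fixed; the randomness lives in the interval, not in μ.
C) Wrong — x̄ is observed and sits in the interval by construction.
D) Wrong — a CI is about the parameter μ, not individual data values.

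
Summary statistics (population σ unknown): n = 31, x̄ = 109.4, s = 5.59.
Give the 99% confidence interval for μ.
(106.64, 112.16)

t-interval (σ unknown):
df = n - 1 = 30
t* = 2.750 for 99% confidence

Margin of error = t* · s/√n = 2.750 · 5.59/√31 = 2.76

CI: (106.64, 112.16)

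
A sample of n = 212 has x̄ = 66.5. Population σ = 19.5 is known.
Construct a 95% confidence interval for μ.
(63.88, 69.12)

z-interval (σ known):
z* = 1.960 for 95% confidence

Margin of error = z* · σ/√n = 1.960 · 19.5/√212 = 2.62

CI: (66.5 - 2.62, 66.5 + 2.62) = (63.88, 69.12)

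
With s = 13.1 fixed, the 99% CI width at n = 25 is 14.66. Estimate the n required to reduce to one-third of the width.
n ≈ 225

CI width ∝ 1/√n
To reduce width by factor 3, need √n to grow by 3 → need 3² = 9 times as many samples.

Current: n = 25, width = 14.66
New: n = 225, width ≈ 4.54

Width reduced by factor of 14.66/4.54 = 3.23.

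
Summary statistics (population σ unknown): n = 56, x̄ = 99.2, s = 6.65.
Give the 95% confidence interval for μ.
(97.42, 100.98)

t-interval (σ unknown):
df = n - 1 = 55
t* = 2.004 for 95% confidence

Margin of error = t* · s/√n = 2.004 · 6.65/√56 = 1.78

CI: (97.42, 100.98)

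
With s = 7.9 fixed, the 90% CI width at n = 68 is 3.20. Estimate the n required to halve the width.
n ≈ 272

CI width ∝ 1/√n
To reduce width by factor 2, need √n to grow by 2 → need 2² = 4 times as many samples.

Current: n = 68, width = 3.20
New: n = 272, width ≈ 1.58

Width reduced by factor of 3.20/1.58 = 2.03.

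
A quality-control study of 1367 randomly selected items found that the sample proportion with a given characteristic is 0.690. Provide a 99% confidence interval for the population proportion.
(0.658, 0.722)

Proportion CI:
SE = √(p̂(1-p̂)/n) = √(0.690 · 0.310 / 1367) = 0.01251

z* = 2.576
Margin = z* · SE = 2.576 · 0.01251 = 0.0322

CI: 0.690 ± 0.0322 = (0.658, 0.722)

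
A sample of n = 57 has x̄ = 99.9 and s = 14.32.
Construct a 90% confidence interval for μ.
(96.73, 103.07)

t-interval (σ unknown):
df = n - 1 = 56
t* = 1.673 for 90% confidence

Margin of error = t* · s/√n = 1.673 · 14.32/√57 = 3.17

CI: (96.73, 103.07)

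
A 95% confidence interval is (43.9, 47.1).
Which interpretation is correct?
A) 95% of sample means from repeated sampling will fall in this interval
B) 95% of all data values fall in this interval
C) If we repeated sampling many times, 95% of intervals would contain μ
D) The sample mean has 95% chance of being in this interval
C

A) Wrong — coverage applies to intervals containing μ, not to future x̄ values.
B) Wrong — a CI is about the parameter μ, not individual data values.
C) Correct — this is the frequentist long-run coverage interpretation.
D) Wrong — x̄ is observed and sits in the interval by construction.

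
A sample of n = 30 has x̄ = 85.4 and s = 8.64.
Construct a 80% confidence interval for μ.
(83.33, 87.47)

t-interval (σ unknown):
df = n - 1 = 29
t* = 1.311 for 80% confidence

Margin of error = t* · s/√n = 1.311 · 8.64/√30 = 2.07

CI: (83.33, 87.47)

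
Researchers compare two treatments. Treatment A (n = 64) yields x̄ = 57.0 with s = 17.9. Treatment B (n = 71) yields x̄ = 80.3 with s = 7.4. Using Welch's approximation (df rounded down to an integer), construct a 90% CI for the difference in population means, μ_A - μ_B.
(-27.30, -19.30)

Difference: x̄₁ - x̄₂ = -23.30
SE = √(s₁²/n₁ + s₂²/n₂) = √(17.9²/64 + 7.4²/71) = 2.4037
df = 82.15 → 82 (Welch–Satterthwaite, rounded down)
t* = 1.664

CI: -23.30 ± 1.664 · 2.4037 = -23.30 ± 4.00 = (-27.30, -19.30)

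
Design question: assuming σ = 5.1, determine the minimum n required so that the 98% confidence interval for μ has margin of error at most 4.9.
n ≥ 6

For margin E ≤ 4.9:
n ≥ (z* · σ / E)²
n ≥ (2.326 · 5.1 / 4.9)²
n ≥ 5.86

Minimum n = 6 (rounding up)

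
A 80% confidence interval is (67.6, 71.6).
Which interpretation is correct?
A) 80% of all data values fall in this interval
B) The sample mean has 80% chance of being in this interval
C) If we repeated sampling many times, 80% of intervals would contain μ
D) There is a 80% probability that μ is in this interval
C

A) Wrong — a CI is about the parameter μ, not individual data values.
B) Wrong — x̄ is observed and sits in the interval by construction.
C) Correct — this is the frequentist long-run coverage interpretation.
D) Wrong — μ is fixed; the randomness lives in the interval, not in μ.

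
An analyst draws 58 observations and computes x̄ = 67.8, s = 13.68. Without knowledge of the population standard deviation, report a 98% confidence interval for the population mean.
(63.50, 72.10)

t-interval (σ unknown):
df = n - 1 = 57
t* = 2.394 for 98% confidence

Margin of error = t* · s/√n = 2.394 · 13.68/√58 = 4.30

CI: (63.50, 72.10)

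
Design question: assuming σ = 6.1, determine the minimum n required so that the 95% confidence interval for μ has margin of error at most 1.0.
n ≥ 143

For margin E ≤ 1.0:
n ≥ (z* · σ / E)²
n ≥ (1.960 · 6.1 / 1.0)²
n ≥ 142.95

Minimum n = 143 (rounding up)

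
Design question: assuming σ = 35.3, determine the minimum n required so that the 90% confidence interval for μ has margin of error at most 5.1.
n ≥ 130

For margin E ≤ 5.1:
n ≥ (z* · σ / E)²
n ≥ (1.645 · 35.3 / 5.1)²
n ≥ 129.64

Minimum n = 130 (rounding up)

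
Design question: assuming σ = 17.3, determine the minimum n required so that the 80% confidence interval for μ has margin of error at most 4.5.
n ≥ 25

For margin E ≤ 4.5:
n ≥ (z* · σ / E)²
n ≥ (1.282 · 17.3 / 4.5)²
n ≥ 24.29

Minimum n = 25 (rounding up)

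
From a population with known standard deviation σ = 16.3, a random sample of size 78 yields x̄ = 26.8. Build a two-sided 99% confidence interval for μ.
(22.05, 31.55)

z-interval (σ known):
z* = 2.576 for 99% confidence

Margin of error = z* · σ/√n = 2.576 · 16.3/√78 = 4.75

CI: (26.8 - 4.75, 26.8 + 4.75) = (22.05, 31.55)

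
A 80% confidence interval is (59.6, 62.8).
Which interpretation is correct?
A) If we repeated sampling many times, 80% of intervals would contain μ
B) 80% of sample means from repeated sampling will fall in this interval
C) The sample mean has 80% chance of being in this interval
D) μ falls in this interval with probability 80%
A

A) Correct — this is the frequentist long-run coverage interpretation.
B) Wrong — coverage applies to intervals containing μ, not to future x̄ values.
C) Wrong — x̄ is observed and sits in the interval by construction.
D) Wrong — μ is fixed; the randomness lives in the interval, not in μ.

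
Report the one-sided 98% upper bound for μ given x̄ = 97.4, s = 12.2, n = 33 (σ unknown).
μ ≤ 101.95

Upper bound (one-sided):
t* = 2.141 (one-sided for 98%)
Upper bound = x̄ + t* · s/√n = 97.4 + 2.141 · 12.2/√33 = 101.95

We are 98% confident that μ ≤ 101.95.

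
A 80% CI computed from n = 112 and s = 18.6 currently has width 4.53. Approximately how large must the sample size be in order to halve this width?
n ≈ 448

CI width ∝ 1/√n
To reduce width by factor 2, need √n to grow by 2 → need 2² = 4 times as many samples.

Current: n = 112, width = 4.53
New: n = 448, width ≈ 2.25

Width reduced by factor of 4.53/2.25 = 2.01.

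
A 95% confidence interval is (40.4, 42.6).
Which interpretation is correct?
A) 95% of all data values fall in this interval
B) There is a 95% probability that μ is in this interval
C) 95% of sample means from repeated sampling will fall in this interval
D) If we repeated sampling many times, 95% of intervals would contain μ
D

A) Wrong — a CI is about the parameter μ, not individual data values.
B) Wrong — μ is fixed; the randomness lives in the interval, not in μ.
C) Wrong — coverage applies to intervals containing μ, not to future x̄ values.
D) Correct — this is the frequentist long-run coverage interpretation.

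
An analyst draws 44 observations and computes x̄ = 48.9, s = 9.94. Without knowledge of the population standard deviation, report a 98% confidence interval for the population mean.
(45.28, 52.52)

t-interval (σ unknown):
df = n - 1 = 43
t* = 2.416 for 98% confidence

Margin of error = t* · s/√n = 2.416 · 9.94/√44 = 3.62

CI: (45.28, 52.52)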